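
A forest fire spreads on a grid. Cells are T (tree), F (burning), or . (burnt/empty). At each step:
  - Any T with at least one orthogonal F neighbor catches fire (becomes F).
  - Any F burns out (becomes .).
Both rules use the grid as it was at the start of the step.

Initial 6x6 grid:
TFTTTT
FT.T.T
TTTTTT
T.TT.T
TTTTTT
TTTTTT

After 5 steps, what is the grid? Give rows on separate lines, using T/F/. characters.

Step 1: 4 trees catch fire, 2 burn out
  F.FTTT
  .F.T.T
  FTTTTT
  T.TT.T
  TTTTTT
  TTTTTT
Step 2: 3 trees catch fire, 4 burn out
  ...FTT
  ...T.T
  .FTTTT
  F.TT.T
  TTTTTT
  TTTTTT
Step 3: 4 trees catch fire, 3 burn out
  ....FT
  ...F.T
  ..FTTT
  ..TT.T
  FTTTTT
  TTTTTT
Step 4: 5 trees catch fire, 4 burn out
  .....F
  .....T
  ...FTT
  ..FT.T
  .FTTTT
  FTTTTT
Step 5: 5 trees catch fire, 5 burn out
  ......
  .....F
  ....FT
  ...F.T
  ..FTTT
  .FTTTT

......
.....F
....FT
...F.T
..FTTT
.FTTTT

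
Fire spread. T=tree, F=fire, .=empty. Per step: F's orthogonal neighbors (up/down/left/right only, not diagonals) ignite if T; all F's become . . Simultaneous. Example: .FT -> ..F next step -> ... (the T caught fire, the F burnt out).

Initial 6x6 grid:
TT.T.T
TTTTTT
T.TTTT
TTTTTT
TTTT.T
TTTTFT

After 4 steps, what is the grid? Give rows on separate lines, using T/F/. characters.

Step 1: 2 trees catch fire, 1 burn out
  TT.T.T
  TTTTTT
  T.TTTT
  TTTTTT
  TTTT.T
  TTTF.F
Step 2: 3 trees catch fire, 2 burn out
  TT.T.T
  TTTTTT
  T.TTTT
  TTTTTT
  TTTF.F
  TTF...
Step 3: 4 trees catch fire, 3 burn out
  TT.T.T
  TTTTTT
  T.TTTT
  TTTFTF
  TTF...
  TF....
Step 4: 6 trees catch fire, 4 burn out
  TT.T.T
  TTTTTT
  T.TFTF
  TTF.F.
  TF....
  F.....

TT.T.T
TTTTTT
T.TFTF
TTF.F.
TF....
F.....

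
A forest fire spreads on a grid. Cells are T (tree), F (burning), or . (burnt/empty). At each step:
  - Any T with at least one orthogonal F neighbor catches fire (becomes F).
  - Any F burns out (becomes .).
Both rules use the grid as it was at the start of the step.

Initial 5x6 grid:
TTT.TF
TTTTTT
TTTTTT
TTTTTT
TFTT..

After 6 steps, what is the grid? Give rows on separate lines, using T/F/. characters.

Step 1: 5 trees catch fire, 2 burn out
  TTT.F.
  TTTTTF
  TTTTTT
  TFTTTT
  F.FT..
Step 2: 6 trees catch fire, 5 burn out
  TTT...
  TTTTF.
  TFTTTF
  F.FTTT
  ...F..
Step 3: 7 trees catch fire, 6 burn out
  TTT...
  TFTF..
  F.FTF.
  ...FTF
  ......
Step 4: 5 trees catch fire, 7 burn out
  TFT...
  F.F...
  ...F..
  ....F.
  ......
Step 5: 2 trees catch fire, 5 burn out
  F.F...
  ......
  ......
  ......
  ......
Step 6: 0 trees catch fire, 2 burn out
  ......
  ......
  ......
  ......
  ......

......
......
......
......
......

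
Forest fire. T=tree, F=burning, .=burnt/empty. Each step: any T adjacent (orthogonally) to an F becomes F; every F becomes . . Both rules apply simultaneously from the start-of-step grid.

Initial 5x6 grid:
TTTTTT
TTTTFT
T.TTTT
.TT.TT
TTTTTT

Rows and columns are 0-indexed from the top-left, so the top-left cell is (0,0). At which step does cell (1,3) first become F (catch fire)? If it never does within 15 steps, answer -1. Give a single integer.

Step 1: cell (1,3)='F' (+4 fires, +1 burnt)
  -> target ignites at step 1
Step 2: cell (1,3)='.' (+6 fires, +4 burnt)
Step 3: cell (1,3)='.' (+5 fires, +6 burnt)
Step 4: cell (1,3)='.' (+5 fires, +5 burnt)
Step 5: cell (1,3)='.' (+4 fires, +5 burnt)
Step 6: cell (1,3)='.' (+1 fires, +4 burnt)
Step 7: cell (1,3)='.' (+1 fires, +1 burnt)
Step 8: cell (1,3)='.' (+0 fires, +1 burnt)
  fire out at step 8

1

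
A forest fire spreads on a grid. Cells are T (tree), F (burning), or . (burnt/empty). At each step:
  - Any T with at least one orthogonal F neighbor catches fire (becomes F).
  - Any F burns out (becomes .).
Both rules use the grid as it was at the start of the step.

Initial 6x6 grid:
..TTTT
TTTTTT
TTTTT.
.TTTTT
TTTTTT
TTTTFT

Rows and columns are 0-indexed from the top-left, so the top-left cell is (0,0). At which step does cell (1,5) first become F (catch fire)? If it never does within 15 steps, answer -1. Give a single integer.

Step 1: cell (1,5)='T' (+3 fires, +1 burnt)
Step 2: cell (1,5)='T' (+4 fires, +3 burnt)
Step 3: cell (1,5)='T' (+5 fires, +4 burnt)
Step 4: cell (1,5)='T' (+5 fires, +5 burnt)
Step 5: cell (1,5)='F' (+6 fires, +5 burnt)
  -> target ignites at step 5
Step 6: cell (1,5)='.' (+4 fires, +6 burnt)
Step 7: cell (1,5)='.' (+3 fires, +4 burnt)
Step 8: cell (1,5)='.' (+1 fires, +3 burnt)
Step 9: cell (1,5)='.' (+0 fires, +1 burnt)
  fire out at step 9

5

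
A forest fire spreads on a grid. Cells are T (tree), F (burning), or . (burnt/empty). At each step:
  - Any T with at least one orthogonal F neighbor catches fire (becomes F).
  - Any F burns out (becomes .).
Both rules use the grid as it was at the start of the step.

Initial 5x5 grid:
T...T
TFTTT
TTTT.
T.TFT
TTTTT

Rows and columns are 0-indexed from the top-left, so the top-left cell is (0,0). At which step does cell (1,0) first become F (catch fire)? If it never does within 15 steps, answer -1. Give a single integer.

Step 1: cell (1,0)='F' (+7 fires, +2 burnt)
  -> target ignites at step 1
Step 2: cell (1,0)='.' (+6 fires, +7 burnt)
Step 3: cell (1,0)='.' (+3 fires, +6 burnt)
Step 4: cell (1,0)='.' (+2 fires, +3 burnt)
Step 5: cell (1,0)='.' (+0 fires, +2 burnt)
  fire out at step 5

1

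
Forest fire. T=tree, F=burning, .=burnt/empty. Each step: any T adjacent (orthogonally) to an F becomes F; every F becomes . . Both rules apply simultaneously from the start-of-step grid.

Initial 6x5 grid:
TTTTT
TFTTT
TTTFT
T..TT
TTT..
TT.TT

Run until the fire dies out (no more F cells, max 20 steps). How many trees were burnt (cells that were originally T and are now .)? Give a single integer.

Step 1: +8 fires, +2 burnt (F count now 8)
Step 2: +6 fires, +8 burnt (F count now 6)
Step 3: +2 fires, +6 burnt (F count now 2)
Step 4: +1 fires, +2 burnt (F count now 1)
Step 5: +2 fires, +1 burnt (F count now 2)
Step 6: +2 fires, +2 burnt (F count now 2)
Step 7: +0 fires, +2 burnt (F count now 0)
Fire out after step 7
Initially T: 23, now '.': 28
Total burnt (originally-T cells now '.'): 21

Answer: 21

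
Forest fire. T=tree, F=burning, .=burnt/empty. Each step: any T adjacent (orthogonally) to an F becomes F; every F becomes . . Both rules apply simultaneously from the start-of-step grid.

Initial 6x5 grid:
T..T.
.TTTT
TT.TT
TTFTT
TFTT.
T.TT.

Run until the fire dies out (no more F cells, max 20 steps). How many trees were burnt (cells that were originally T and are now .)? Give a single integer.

Answer: 19

Derivation:
Step 1: +4 fires, +2 burnt (F count now 4)
Step 2: +7 fires, +4 burnt (F count now 7)
Step 3: +5 fires, +7 burnt (F count now 5)
Step 4: +3 fires, +5 burnt (F count now 3)
Step 5: +0 fires, +3 burnt (F count now 0)
Fire out after step 5
Initially T: 20, now '.': 29
Total burnt (originally-T cells now '.'): 19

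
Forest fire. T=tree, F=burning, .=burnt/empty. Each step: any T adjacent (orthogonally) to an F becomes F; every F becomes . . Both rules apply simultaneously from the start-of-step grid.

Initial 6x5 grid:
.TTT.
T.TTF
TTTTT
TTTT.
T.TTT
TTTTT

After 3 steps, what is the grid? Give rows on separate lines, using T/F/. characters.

Step 1: 2 trees catch fire, 1 burn out
  .TTT.
  T.TF.
  TTTTF
  TTTT.
  T.TTT
  TTTTT
Step 2: 3 trees catch fire, 2 burn out
  .TTF.
  T.F..
  TTTF.
  TTTT.
  T.TTT
  TTTTT
Step 3: 3 trees catch fire, 3 burn out
  .TF..
  T....
  TTF..
  TTTF.
  T.TTT
  TTTTT

.TF..
T....
TTF..
TTTF.
T.TTT
TTTTT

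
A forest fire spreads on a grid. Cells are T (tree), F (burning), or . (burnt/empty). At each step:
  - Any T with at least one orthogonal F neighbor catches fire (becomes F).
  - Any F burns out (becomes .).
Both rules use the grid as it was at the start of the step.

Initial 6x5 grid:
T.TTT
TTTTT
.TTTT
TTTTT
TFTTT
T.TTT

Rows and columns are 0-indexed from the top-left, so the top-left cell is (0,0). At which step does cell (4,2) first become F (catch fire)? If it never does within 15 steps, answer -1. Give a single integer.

Step 1: cell (4,2)='F' (+3 fires, +1 burnt)
  -> target ignites at step 1
Step 2: cell (4,2)='.' (+6 fires, +3 burnt)
Step 3: cell (4,2)='.' (+5 fires, +6 burnt)
Step 4: cell (4,2)='.' (+5 fires, +5 burnt)
Step 5: cell (4,2)='.' (+4 fires, +5 burnt)
Step 6: cell (4,2)='.' (+2 fires, +4 burnt)
Step 7: cell (4,2)='.' (+1 fires, +2 burnt)
Step 8: cell (4,2)='.' (+0 fires, +1 burnt)
  fire out at step 8

1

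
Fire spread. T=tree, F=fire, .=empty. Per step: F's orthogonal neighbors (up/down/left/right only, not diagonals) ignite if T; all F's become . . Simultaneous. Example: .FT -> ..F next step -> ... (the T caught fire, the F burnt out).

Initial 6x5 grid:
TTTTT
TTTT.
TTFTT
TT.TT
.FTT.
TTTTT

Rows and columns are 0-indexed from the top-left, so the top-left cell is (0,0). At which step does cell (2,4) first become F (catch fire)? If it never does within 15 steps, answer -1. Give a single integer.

Step 1: cell (2,4)='T' (+6 fires, +2 burnt)
Step 2: cell (2,4)='F' (+10 fires, +6 burnt)
  -> target ignites at step 2
Step 3: cell (2,4)='.' (+5 fires, +10 burnt)
Step 4: cell (2,4)='.' (+3 fires, +5 burnt)
Step 5: cell (2,4)='.' (+0 fires, +3 burnt)
  fire out at step 5

2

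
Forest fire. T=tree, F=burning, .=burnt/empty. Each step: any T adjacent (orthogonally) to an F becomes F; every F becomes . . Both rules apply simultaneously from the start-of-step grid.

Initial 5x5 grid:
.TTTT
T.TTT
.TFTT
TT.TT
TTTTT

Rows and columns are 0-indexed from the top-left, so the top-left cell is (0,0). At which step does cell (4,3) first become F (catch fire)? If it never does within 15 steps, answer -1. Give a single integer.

Step 1: cell (4,3)='T' (+3 fires, +1 burnt)
Step 2: cell (4,3)='T' (+5 fires, +3 burnt)
Step 3: cell (4,3)='F' (+7 fires, +5 burnt)
  -> target ignites at step 3
Step 4: cell (4,3)='.' (+4 fires, +7 burnt)
Step 5: cell (4,3)='.' (+0 fires, +4 burnt)
  fire out at step 5

3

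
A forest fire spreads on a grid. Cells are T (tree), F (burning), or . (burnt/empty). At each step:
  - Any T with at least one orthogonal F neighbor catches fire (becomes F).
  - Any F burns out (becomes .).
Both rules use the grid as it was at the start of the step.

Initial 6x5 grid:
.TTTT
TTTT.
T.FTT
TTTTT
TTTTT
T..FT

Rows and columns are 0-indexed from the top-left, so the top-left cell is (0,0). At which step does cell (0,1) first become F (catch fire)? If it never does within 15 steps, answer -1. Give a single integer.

Step 1: cell (0,1)='T' (+5 fires, +2 burnt)
Step 2: cell (0,1)='T' (+8 fires, +5 burnt)
Step 3: cell (0,1)='F' (+6 fires, +8 burnt)
  -> target ignites at step 3
Step 4: cell (0,1)='.' (+3 fires, +6 burnt)
Step 5: cell (0,1)='.' (+1 fires, +3 burnt)
Step 6: cell (0,1)='.' (+0 fires, +1 burnt)
  fire out at step 6

3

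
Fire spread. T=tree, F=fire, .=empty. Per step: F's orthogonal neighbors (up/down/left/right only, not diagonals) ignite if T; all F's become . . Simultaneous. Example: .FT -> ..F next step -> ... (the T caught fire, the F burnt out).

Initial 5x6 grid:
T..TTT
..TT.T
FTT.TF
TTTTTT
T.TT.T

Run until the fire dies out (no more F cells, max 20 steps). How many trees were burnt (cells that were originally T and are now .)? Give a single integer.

Step 1: +5 fires, +2 burnt (F count now 5)
Step 2: +6 fires, +5 burnt (F count now 6)
Step 3: +4 fires, +6 burnt (F count now 4)
Step 4: +4 fires, +4 burnt (F count now 4)
Step 5: +0 fires, +4 burnt (F count now 0)
Fire out after step 5
Initially T: 20, now '.': 29
Total burnt (originally-T cells now '.'): 19

Answer: 19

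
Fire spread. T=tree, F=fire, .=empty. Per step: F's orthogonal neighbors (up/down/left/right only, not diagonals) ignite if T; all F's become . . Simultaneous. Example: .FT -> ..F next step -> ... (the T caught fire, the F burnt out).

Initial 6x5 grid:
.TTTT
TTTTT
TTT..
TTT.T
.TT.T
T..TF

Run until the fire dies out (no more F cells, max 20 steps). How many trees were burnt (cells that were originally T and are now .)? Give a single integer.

Step 1: +2 fires, +1 burnt (F count now 2)
Step 2: +1 fires, +2 burnt (F count now 1)
Step 3: +0 fires, +1 burnt (F count now 0)
Fire out after step 3
Initially T: 21, now '.': 12
Total burnt (originally-T cells now '.'): 3

Answer: 3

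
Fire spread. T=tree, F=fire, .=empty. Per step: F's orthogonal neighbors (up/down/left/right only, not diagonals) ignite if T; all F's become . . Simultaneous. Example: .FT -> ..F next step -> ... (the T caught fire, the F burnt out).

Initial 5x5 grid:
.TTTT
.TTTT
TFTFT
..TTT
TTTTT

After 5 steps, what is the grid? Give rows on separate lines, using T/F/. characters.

Step 1: 6 trees catch fire, 2 burn out
  .TTTT
  .FTFT
  F.F.F
  ..TFT
  TTTTT
Step 2: 7 trees catch fire, 6 burn out
  .FTFT
  ..F.F
  .....
  ..F.F
  TTTFT
Step 3: 4 trees catch fire, 7 burn out
  ..F.F
  .....
  .....
  .....
  TTF.F
Step 4: 1 trees catch fire, 4 burn out
  .....
  .....
  .....
  .....
  TF...
Step 5: 1 trees catch fire, 1 burn out
  .....
  .....
  .....
  .....
  F....

.....
.....
.....
.....
F....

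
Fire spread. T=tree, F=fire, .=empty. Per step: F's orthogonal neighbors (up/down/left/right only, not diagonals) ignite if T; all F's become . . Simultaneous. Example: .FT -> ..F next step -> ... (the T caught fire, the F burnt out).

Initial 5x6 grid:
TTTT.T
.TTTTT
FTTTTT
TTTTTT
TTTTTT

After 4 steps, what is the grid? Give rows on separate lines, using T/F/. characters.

Step 1: 2 trees catch fire, 1 burn out
  TTTT.T
  .TTTTT
  .FTTTT
  FTTTTT
  TTTTTT
Step 2: 4 trees catch fire, 2 burn out
  TTTT.T
  .FTTTT
  ..FTTT
  .FTTTT
  FTTTTT
Step 3: 5 trees catch fire, 4 burn out
  TFTT.T
  ..FTTT
  ...FTT
  ..FTTT
  .FTTTT
Step 4: 6 trees catch fire, 5 burn out
  F.FT.T
  ...FTT
  ....FT
  ...FTT
  ..FTTT

F.FT.T
...FTT
....FT
...FTT
..FTTT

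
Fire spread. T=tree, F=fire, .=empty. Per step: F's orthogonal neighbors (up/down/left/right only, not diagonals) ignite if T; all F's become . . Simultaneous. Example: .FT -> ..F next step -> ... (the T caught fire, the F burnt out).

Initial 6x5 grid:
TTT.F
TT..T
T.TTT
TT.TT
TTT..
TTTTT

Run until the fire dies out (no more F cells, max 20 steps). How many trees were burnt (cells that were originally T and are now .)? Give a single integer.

Step 1: +1 fires, +1 burnt (F count now 1)
Step 2: +1 fires, +1 burnt (F count now 1)
Step 3: +2 fires, +1 burnt (F count now 2)
Step 4: +2 fires, +2 burnt (F count now 2)
Step 5: +0 fires, +2 burnt (F count now 0)
Fire out after step 5
Initially T: 22, now '.': 14
Total burnt (originally-T cells now '.'): 6

Answer: 6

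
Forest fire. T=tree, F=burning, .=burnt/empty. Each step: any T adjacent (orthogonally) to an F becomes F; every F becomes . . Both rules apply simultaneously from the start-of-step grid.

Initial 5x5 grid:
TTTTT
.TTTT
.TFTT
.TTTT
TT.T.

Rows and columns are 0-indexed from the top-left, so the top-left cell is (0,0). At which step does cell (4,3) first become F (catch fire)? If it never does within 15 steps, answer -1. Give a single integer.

Step 1: cell (4,3)='T' (+4 fires, +1 burnt)
Step 2: cell (4,3)='T' (+6 fires, +4 burnt)
Step 3: cell (4,3)='F' (+6 fires, +6 burnt)
  -> target ignites at step 3
Step 4: cell (4,3)='.' (+3 fires, +6 burnt)
Step 5: cell (4,3)='.' (+0 fires, +3 burnt)
  fire out at step 5

3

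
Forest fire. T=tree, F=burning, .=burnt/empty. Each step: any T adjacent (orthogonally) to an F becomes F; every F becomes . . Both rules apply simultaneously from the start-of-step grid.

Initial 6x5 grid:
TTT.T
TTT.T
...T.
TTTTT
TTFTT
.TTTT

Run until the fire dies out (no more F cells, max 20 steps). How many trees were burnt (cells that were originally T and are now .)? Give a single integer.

Answer: 14

Derivation:
Step 1: +4 fires, +1 burnt (F count now 4)
Step 2: +6 fires, +4 burnt (F count now 6)
Step 3: +4 fires, +6 burnt (F count now 4)
Step 4: +0 fires, +4 burnt (F count now 0)
Fire out after step 4
Initially T: 22, now '.': 22
Total burnt (originally-T cells now '.'): 14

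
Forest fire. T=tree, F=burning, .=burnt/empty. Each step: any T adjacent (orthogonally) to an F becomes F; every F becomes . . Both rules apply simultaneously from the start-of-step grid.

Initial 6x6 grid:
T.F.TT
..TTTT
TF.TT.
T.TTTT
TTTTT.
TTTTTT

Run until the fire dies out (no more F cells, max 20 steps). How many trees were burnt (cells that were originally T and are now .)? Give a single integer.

Step 1: +2 fires, +2 burnt (F count now 2)
Step 2: +2 fires, +2 burnt (F count now 2)
Step 3: +3 fires, +2 burnt (F count now 3)
Step 4: +6 fires, +3 burnt (F count now 6)
Step 5: +6 fires, +6 burnt (F count now 6)
Step 6: +4 fires, +6 burnt (F count now 4)
Step 7: +1 fires, +4 burnt (F count now 1)
Step 8: +1 fires, +1 burnt (F count now 1)
Step 9: +0 fires, +1 burnt (F count now 0)
Fire out after step 9
Initially T: 26, now '.': 35
Total burnt (originally-T cells now '.'): 25

Answer: 25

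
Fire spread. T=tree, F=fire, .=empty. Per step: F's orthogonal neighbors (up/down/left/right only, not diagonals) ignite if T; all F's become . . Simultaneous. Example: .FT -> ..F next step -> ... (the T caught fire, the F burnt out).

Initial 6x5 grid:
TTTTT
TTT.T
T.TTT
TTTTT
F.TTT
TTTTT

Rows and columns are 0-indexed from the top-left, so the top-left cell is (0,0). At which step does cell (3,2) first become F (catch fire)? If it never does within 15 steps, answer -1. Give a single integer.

Step 1: cell (3,2)='T' (+2 fires, +1 burnt)
Step 2: cell (3,2)='T' (+3 fires, +2 burnt)
Step 3: cell (3,2)='F' (+3 fires, +3 burnt)
  -> target ignites at step 3
Step 4: cell (3,2)='.' (+6 fires, +3 burnt)
Step 5: cell (3,2)='.' (+6 fires, +6 burnt)
Step 6: cell (3,2)='.' (+3 fires, +6 burnt)
Step 7: cell (3,2)='.' (+2 fires, +3 burnt)
Step 8: cell (3,2)='.' (+1 fires, +2 burnt)
Step 9: cell (3,2)='.' (+0 fires, +1 burnt)
  fire out at step 9

3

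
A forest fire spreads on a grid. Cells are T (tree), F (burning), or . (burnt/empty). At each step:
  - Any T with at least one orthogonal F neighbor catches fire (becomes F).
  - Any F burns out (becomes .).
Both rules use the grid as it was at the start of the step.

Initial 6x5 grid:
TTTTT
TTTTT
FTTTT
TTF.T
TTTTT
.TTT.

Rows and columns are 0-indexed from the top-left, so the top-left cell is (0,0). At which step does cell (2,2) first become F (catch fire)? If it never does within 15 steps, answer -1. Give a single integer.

Step 1: cell (2,2)='F' (+6 fires, +2 burnt)
  -> target ignites at step 1
Step 2: cell (2,2)='.' (+8 fires, +6 burnt)
Step 3: cell (2,2)='.' (+7 fires, +8 burnt)
Step 4: cell (2,2)='.' (+3 fires, +7 burnt)
Step 5: cell (2,2)='.' (+1 fires, +3 burnt)
Step 6: cell (2,2)='.' (+0 fires, +1 burnt)
  fire out at step 6

1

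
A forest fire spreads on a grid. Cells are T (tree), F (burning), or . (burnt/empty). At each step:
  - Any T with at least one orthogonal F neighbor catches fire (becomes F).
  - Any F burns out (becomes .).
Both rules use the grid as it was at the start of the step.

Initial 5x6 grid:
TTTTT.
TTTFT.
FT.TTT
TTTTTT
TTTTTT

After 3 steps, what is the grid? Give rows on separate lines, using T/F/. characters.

Step 1: 7 trees catch fire, 2 burn out
  TTTFT.
  FTF.F.
  .F.FTT
  FTTTTT
  TTTTTT
Step 2: 8 trees catch fire, 7 burn out
  FTF.F.
  .F....
  ....FT
  .FTFTT
  FTTTTT
Step 3: 6 trees catch fire, 8 burn out
  .F....
  ......
  .....F
  ..F.FT
  .FTFTT

.F....
......
.....F
..F.FT
.FTFTT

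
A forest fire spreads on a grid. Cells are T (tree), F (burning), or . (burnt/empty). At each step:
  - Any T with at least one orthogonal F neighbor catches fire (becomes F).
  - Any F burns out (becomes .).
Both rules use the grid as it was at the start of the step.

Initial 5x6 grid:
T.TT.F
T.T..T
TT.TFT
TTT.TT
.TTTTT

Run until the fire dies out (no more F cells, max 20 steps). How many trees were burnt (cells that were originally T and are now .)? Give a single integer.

Answer: 17

Derivation:
Step 1: +4 fires, +2 burnt (F count now 4)
Step 2: +2 fires, +4 burnt (F count now 2)
Step 3: +2 fires, +2 burnt (F count now 2)
Step 4: +1 fires, +2 burnt (F count now 1)
Step 5: +2 fires, +1 burnt (F count now 2)
Step 6: +1 fires, +2 burnt (F count now 1)
Step 7: +2 fires, +1 burnt (F count now 2)
Step 8: +1 fires, +2 burnt (F count now 1)
Step 9: +1 fires, +1 burnt (F count now 1)
Step 10: +1 fires, +1 burnt (F count now 1)
Step 11: +0 fires, +1 burnt (F count now 0)
Fire out after step 11
Initially T: 20, now '.': 27
Total burnt (originally-T cells now '.'): 17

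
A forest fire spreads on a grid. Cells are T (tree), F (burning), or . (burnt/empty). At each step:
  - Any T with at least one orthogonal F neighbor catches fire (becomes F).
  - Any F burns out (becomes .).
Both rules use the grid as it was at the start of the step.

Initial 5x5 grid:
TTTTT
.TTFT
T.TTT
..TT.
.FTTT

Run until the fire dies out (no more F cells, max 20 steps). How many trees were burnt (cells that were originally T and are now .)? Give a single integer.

Step 1: +5 fires, +2 burnt (F count now 5)
Step 2: +8 fires, +5 burnt (F count now 8)
Step 3: +2 fires, +8 burnt (F count now 2)
Step 4: +1 fires, +2 burnt (F count now 1)
Step 5: +0 fires, +1 burnt (F count now 0)
Fire out after step 5
Initially T: 17, now '.': 24
Total burnt (originally-T cells now '.'): 16

Answer: 16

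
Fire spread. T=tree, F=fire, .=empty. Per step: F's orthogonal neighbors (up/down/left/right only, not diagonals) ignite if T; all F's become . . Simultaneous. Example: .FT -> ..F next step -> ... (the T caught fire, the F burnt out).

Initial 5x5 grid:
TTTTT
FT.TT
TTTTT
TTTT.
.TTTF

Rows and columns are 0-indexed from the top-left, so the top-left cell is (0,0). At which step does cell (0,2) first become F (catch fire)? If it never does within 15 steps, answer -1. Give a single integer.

Step 1: cell (0,2)='T' (+4 fires, +2 burnt)
Step 2: cell (0,2)='T' (+5 fires, +4 burnt)
Step 3: cell (0,2)='F' (+6 fires, +5 burnt)
  -> target ignites at step 3
Step 4: cell (0,2)='.' (+3 fires, +6 burnt)
Step 5: cell (0,2)='.' (+2 fires, +3 burnt)
Step 6: cell (0,2)='.' (+0 fires, +2 burnt)
  fire out at step 6

3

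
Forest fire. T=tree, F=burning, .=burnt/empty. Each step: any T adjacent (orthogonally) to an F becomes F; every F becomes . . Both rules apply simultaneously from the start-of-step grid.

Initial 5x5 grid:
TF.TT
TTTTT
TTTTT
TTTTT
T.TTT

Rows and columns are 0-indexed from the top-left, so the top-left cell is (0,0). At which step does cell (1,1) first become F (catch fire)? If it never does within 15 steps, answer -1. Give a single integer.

Step 1: cell (1,1)='F' (+2 fires, +1 burnt)
  -> target ignites at step 1
Step 2: cell (1,1)='.' (+3 fires, +2 burnt)
Step 3: cell (1,1)='.' (+4 fires, +3 burnt)
Step 4: cell (1,1)='.' (+5 fires, +4 burnt)
Step 5: cell (1,1)='.' (+5 fires, +5 burnt)
Step 6: cell (1,1)='.' (+2 fires, +5 burnt)
Step 7: cell (1,1)='.' (+1 fires, +2 burnt)
Step 8: cell (1,1)='.' (+0 fires, +1 burnt)
  fire out at step 8

1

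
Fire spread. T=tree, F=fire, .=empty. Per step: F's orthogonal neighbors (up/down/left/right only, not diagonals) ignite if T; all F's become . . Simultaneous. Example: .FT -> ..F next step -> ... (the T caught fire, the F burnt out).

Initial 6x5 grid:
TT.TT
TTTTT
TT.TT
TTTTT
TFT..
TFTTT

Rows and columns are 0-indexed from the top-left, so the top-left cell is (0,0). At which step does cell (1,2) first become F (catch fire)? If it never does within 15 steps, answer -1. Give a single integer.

Step 1: cell (1,2)='T' (+5 fires, +2 burnt)
Step 2: cell (1,2)='T' (+4 fires, +5 burnt)
Step 3: cell (1,2)='T' (+4 fires, +4 burnt)
Step 4: cell (1,2)='F' (+5 fires, +4 burnt)
  -> target ignites at step 4
Step 5: cell (1,2)='.' (+3 fires, +5 burnt)
Step 6: cell (1,2)='.' (+2 fires, +3 burnt)
Step 7: cell (1,2)='.' (+1 fires, +2 burnt)
Step 8: cell (1,2)='.' (+0 fires, +1 burnt)
  fire out at step 8

4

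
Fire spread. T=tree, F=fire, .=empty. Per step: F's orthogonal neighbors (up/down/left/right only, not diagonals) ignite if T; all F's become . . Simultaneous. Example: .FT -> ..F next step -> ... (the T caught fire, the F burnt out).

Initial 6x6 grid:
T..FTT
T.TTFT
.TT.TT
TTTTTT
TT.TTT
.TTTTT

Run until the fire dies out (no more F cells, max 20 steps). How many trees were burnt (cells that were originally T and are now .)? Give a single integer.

Step 1: +4 fires, +2 burnt (F count now 4)
Step 2: +4 fires, +4 burnt (F count now 4)
Step 3: +4 fires, +4 burnt (F count now 4)
Step 4: +5 fires, +4 burnt (F count now 5)
Step 5: +3 fires, +5 burnt (F count now 3)
Step 6: +3 fires, +3 burnt (F count now 3)
Step 7: +2 fires, +3 burnt (F count now 2)
Step 8: +0 fires, +2 burnt (F count now 0)
Fire out after step 8
Initially T: 27, now '.': 34
Total burnt (originally-T cells now '.'): 25

Answer: 25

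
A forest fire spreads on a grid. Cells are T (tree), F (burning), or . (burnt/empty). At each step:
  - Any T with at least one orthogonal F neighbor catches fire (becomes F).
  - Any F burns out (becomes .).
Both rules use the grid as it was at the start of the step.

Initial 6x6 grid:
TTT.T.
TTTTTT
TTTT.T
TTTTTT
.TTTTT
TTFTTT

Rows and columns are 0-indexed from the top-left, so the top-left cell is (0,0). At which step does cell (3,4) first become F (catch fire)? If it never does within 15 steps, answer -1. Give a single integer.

Step 1: cell (3,4)='T' (+3 fires, +1 burnt)
Step 2: cell (3,4)='T' (+5 fires, +3 burnt)
Step 3: cell (3,4)='T' (+5 fires, +5 burnt)
Step 4: cell (3,4)='F' (+6 fires, +5 burnt)
  -> target ignites at step 4
Step 5: cell (3,4)='.' (+5 fires, +6 burnt)
Step 6: cell (3,4)='.' (+4 fires, +5 burnt)
Step 7: cell (3,4)='.' (+3 fires, +4 burnt)
Step 8: cell (3,4)='.' (+0 fires, +3 burnt)
  fire out at step 8

4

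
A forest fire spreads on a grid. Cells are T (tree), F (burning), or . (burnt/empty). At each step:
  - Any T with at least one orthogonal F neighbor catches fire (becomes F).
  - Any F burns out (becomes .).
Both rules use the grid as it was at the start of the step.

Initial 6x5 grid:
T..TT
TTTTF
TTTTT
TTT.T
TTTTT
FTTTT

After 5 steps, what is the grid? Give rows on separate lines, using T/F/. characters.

Step 1: 5 trees catch fire, 2 burn out
  T..TF
  TTTF.
  TTTTF
  TTT.T
  FTTTT
  .FTTT
Step 2: 7 trees catch fire, 5 burn out
  T..F.
  TTF..
  TTTF.
  FTT.F
  .FTTT
  ..FTT
Step 3: 7 trees catch fire, 7 burn out
  T....
  TF...
  FTF..
  .FT..
  ..FTF
  ...FT
Step 4: 5 trees catch fire, 7 burn out
  T....
  F....
  .F...
  ..F..
  ...F.
  ....F
Step 5: 1 trees catch fire, 5 burn out
  F....
  .....
  .....
  .....
  .....
  .....

F....
.....
.....
.....
.....
.....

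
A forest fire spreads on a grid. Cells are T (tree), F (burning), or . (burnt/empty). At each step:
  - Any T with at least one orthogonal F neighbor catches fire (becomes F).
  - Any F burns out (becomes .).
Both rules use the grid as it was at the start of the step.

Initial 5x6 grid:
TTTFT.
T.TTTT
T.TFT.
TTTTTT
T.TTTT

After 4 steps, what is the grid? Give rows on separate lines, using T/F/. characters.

Step 1: 6 trees catch fire, 2 burn out
  TTF.F.
  T.TFTT
  T.F.F.
  TTTFTT
  T.TTTT
Step 2: 6 trees catch fire, 6 burn out
  TF....
  T.F.FT
  T.....
  TTF.FT
  T.TFTT
Step 3: 6 trees catch fire, 6 burn out
  F.....
  T....F
  T.....
  TF...F
  T.F.FT
Step 4: 3 trees catch fire, 6 burn out
  ......
  F.....
  T.....
  F.....
  T....F

......
F.....
T.....
F.....
T....F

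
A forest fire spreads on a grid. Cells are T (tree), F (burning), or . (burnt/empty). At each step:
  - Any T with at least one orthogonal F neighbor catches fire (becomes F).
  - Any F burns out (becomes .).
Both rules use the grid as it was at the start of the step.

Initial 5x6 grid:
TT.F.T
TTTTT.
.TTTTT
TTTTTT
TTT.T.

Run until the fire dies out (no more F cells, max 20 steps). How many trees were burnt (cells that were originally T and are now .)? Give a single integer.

Answer: 22

Derivation:
Step 1: +1 fires, +1 burnt (F count now 1)
Step 2: +3 fires, +1 burnt (F count now 3)
Step 3: +4 fires, +3 burnt (F count now 4)
Step 4: +6 fires, +4 burnt (F count now 6)
Step 5: +5 fires, +6 burnt (F count now 5)
Step 6: +2 fires, +5 burnt (F count now 2)
Step 7: +1 fires, +2 burnt (F count now 1)
Step 8: +0 fires, +1 burnt (F count now 0)
Fire out after step 8
Initially T: 23, now '.': 29
Total burnt (originally-T cells now '.'): 22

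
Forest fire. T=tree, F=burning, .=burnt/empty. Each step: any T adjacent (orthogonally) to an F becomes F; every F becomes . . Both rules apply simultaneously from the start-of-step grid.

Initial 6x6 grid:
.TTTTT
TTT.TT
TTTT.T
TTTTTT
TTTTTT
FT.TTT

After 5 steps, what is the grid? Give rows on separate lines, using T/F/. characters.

Step 1: 2 trees catch fire, 1 burn out
  .TTTTT
  TTT.TT
  TTTT.T
  TTTTTT
  FTTTTT
  .F.TTT
Step 2: 2 trees catch fire, 2 burn out
  .TTTTT
  TTT.TT
  TTTT.T
  FTTTTT
  .FTTTT
  ...TTT
Step 3: 3 trees catch fire, 2 burn out
  .TTTTT
  TTT.TT
  FTTT.T
  .FTTTT
  ..FTTT
  ...TTT
Step 4: 4 trees catch fire, 3 burn out
  .TTTTT
  FTT.TT
  .FTT.T
  ..FTTT
  ...FTT
  ...TTT
Step 5: 5 trees catch fire, 4 burn out
  .TTTTT
  .FT.TT
  ..FT.T
  ...FTT
  ....FT
  ...FTT

.TTTTT
.FT.TT
..FT.T
...FTT
....FT
...FTT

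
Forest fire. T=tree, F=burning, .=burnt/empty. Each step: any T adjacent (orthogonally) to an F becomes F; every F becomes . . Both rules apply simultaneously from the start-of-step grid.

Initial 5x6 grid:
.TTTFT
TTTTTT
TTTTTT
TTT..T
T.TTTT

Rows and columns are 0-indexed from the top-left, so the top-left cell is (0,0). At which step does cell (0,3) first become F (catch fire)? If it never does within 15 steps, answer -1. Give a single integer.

Step 1: cell (0,3)='F' (+3 fires, +1 burnt)
  -> target ignites at step 1
Step 2: cell (0,3)='.' (+4 fires, +3 burnt)
Step 3: cell (0,3)='.' (+4 fires, +4 burnt)
Step 4: cell (0,3)='.' (+3 fires, +4 burnt)
Step 5: cell (0,3)='.' (+4 fires, +3 burnt)
Step 6: cell (0,3)='.' (+4 fires, +4 burnt)
Step 7: cell (0,3)='.' (+2 fires, +4 burnt)
Step 8: cell (0,3)='.' (+1 fires, +2 burnt)
Step 9: cell (0,3)='.' (+0 fires, +1 burnt)
  fire out at step 9

1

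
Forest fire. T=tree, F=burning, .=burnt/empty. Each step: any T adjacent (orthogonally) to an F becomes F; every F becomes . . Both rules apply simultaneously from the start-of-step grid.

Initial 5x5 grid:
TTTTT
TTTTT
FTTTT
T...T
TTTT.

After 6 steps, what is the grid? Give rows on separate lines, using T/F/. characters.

Step 1: 3 trees catch fire, 1 burn out
  TTTTT
  FTTTT
  .FTTT
  F...T
  TTTT.
Step 2: 4 trees catch fire, 3 burn out
  FTTTT
  .FTTT
  ..FTT
  ....T
  FTTT.
Step 3: 4 trees catch fire, 4 burn out
  .FTTT
  ..FTT
  ...FT
  ....T
  .FTT.
Step 4: 4 trees catch fire, 4 burn out
  ..FTT
  ...FT
  ....F
  ....T
  ..FT.
Step 5: 4 trees catch fire, 4 burn out
  ...FT
  ....F
  .....
  ....F
  ...F.
Step 6: 1 trees catch fire, 4 burn out
  ....F
  .....
  .....
  .....
  .....

....F
.....
.....
.....
.....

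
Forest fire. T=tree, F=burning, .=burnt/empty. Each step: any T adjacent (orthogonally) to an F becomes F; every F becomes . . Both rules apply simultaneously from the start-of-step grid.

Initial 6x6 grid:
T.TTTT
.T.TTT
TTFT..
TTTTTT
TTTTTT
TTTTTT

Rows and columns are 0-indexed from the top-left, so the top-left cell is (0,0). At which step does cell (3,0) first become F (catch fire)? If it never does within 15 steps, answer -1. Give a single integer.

Step 1: cell (3,0)='T' (+3 fires, +1 burnt)
Step 2: cell (3,0)='T' (+6 fires, +3 burnt)
Step 3: cell (3,0)='F' (+7 fires, +6 burnt)
  -> target ignites at step 3
Step 4: cell (3,0)='.' (+8 fires, +7 burnt)
Step 5: cell (3,0)='.' (+4 fires, +8 burnt)
Step 6: cell (3,0)='.' (+1 fires, +4 burnt)
Step 7: cell (3,0)='.' (+0 fires, +1 burnt)
  fire out at step 7

3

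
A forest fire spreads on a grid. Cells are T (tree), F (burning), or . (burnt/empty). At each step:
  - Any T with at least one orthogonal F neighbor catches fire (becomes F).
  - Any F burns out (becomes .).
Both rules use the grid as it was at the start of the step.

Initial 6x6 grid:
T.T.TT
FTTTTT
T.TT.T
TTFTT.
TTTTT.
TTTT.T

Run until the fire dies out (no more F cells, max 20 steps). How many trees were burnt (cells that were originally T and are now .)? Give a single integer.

Answer: 26

Derivation:
Step 1: +7 fires, +2 burnt (F count now 7)
Step 2: +7 fires, +7 burnt (F count now 7)
Step 3: +6 fires, +7 burnt (F count now 6)
Step 4: +2 fires, +6 burnt (F count now 2)
Step 5: +2 fires, +2 burnt (F count now 2)
Step 6: +2 fires, +2 burnt (F count now 2)
Step 7: +0 fires, +2 burnt (F count now 0)
Fire out after step 7
Initially T: 27, now '.': 35
Total burnt (originally-T cells now '.'): 26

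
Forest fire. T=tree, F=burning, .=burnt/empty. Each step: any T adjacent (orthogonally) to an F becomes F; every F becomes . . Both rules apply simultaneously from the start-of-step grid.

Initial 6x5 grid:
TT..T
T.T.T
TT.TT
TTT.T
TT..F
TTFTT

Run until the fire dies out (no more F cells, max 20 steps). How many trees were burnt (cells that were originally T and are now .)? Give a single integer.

Step 1: +4 fires, +2 burnt (F count now 4)
Step 2: +3 fires, +4 burnt (F count now 3)
Step 3: +4 fires, +3 burnt (F count now 4)
Step 4: +4 fires, +4 burnt (F count now 4)
Step 5: +1 fires, +4 burnt (F count now 1)
Step 6: +1 fires, +1 burnt (F count now 1)
Step 7: +1 fires, +1 burnt (F count now 1)
Step 8: +1 fires, +1 burnt (F count now 1)
Step 9: +0 fires, +1 burnt (F count now 0)
Fire out after step 9
Initially T: 20, now '.': 29
Total burnt (originally-T cells now '.'): 19

Answer: 19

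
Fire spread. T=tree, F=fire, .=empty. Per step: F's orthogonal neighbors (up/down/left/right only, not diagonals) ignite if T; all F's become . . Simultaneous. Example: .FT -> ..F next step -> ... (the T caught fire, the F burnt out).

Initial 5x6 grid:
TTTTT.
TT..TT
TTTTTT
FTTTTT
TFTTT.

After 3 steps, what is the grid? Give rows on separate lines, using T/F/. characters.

Step 1: 4 trees catch fire, 2 burn out
  TTTTT.
  TT..TT
  FTTTTT
  .FTTTT
  F.FTT.
Step 2: 4 trees catch fire, 4 burn out
  TTTTT.
  FT..TT
  .FTTTT
  ..FTTT
  ...FT.
Step 3: 5 trees catch fire, 4 burn out
  FTTTT.
  .F..TT
  ..FTTT
  ...FTT
  ....F.

FTTTT.
.F..TT
..FTTT
...FTT
....F.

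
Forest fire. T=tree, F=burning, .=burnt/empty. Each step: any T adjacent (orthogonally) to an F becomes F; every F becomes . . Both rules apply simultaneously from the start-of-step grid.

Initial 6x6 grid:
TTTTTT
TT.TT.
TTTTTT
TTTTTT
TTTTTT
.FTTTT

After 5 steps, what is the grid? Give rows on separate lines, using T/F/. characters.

Step 1: 2 trees catch fire, 1 burn out
  TTTTTT
  TT.TT.
  TTTTTT
  TTTTTT
  TFTTTT
  ..FTTT
Step 2: 4 trees catch fire, 2 burn out
  TTTTTT
  TT.TT.
  TTTTTT
  TFTTTT
  F.FTTT
  ...FTT
Step 3: 5 trees catch fire, 4 burn out
  TTTTTT
  TT.TT.
  TFTTTT
  F.FTTT
  ...FTT
  ....FT
Step 4: 6 trees catch fire, 5 burn out
  TTTTTT
  TF.TT.
  F.FTTT
  ...FTT
  ....FT
  .....F
Step 5: 5 trees catch fire, 6 burn out
  TFTTTT
  F..TT.
  ...FTT
  ....FT
  .....F
  ......

TFTTTT
F..TT.
...FTT
....FT
.....F
......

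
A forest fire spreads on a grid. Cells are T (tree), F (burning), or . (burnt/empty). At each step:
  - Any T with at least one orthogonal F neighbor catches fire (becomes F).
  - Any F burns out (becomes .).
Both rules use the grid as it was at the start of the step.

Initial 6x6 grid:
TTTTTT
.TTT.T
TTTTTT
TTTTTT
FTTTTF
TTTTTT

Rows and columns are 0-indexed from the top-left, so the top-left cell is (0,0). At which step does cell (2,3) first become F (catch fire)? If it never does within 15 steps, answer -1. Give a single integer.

Step 1: cell (2,3)='T' (+6 fires, +2 burnt)
Step 2: cell (2,3)='T' (+8 fires, +6 burnt)
Step 3: cell (2,3)='T' (+7 fires, +8 burnt)
Step 4: cell (2,3)='F' (+4 fires, +7 burnt)
  -> target ignites at step 4
Step 5: cell (2,3)='.' (+4 fires, +4 burnt)
Step 6: cell (2,3)='.' (+3 fires, +4 burnt)
Step 7: cell (2,3)='.' (+0 fires, +3 burnt)
  fire out at step 7

4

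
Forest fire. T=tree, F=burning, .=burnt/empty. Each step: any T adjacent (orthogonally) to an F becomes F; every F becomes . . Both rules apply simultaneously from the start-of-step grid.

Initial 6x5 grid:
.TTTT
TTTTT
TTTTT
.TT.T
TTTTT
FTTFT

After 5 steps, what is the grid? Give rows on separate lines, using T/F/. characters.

Step 1: 5 trees catch fire, 2 burn out
  .TTTT
  TTTTT
  TTTTT
  .TT.T
  FTTFT
  .FF.F
Step 2: 3 trees catch fire, 5 burn out
  .TTTT
  TTTTT
  TTTTT
  .TT.T
  .FF.F
  .....
Step 3: 3 trees catch fire, 3 burn out
  .TTTT
  TTTTT
  TTTTT
  .FF.F
  .....
  .....
Step 4: 3 trees catch fire, 3 burn out
  .TTTT
  TTTTT
  TFFTF
  .....
  .....
  .....
Step 5: 5 trees catch fire, 3 burn out
  .TTTT
  TFFTF
  F..F.
  .....
  .....
  .....

.TTTT
TFFTF
F..F.
.....
.....
.....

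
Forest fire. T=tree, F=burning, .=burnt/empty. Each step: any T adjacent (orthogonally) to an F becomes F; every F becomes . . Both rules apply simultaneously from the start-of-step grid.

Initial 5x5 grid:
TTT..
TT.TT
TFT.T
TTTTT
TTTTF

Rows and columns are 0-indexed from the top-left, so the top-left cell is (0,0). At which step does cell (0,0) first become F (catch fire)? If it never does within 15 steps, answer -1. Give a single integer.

Step 1: cell (0,0)='T' (+6 fires, +2 burnt)
Step 2: cell (0,0)='T' (+8 fires, +6 burnt)
Step 3: cell (0,0)='F' (+4 fires, +8 burnt)
  -> target ignites at step 3
Step 4: cell (0,0)='.' (+1 fires, +4 burnt)
Step 5: cell (0,0)='.' (+0 fires, +1 burnt)
  fire out at step 5

3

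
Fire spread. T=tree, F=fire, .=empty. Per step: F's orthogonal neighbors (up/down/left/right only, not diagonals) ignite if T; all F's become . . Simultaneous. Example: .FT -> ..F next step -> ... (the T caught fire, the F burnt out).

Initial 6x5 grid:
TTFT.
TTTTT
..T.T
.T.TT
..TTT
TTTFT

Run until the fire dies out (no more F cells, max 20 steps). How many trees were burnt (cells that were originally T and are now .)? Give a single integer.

Answer: 19

Derivation:
Step 1: +6 fires, +2 burnt (F count now 6)
Step 2: +8 fires, +6 burnt (F count now 8)
Step 3: +4 fires, +8 burnt (F count now 4)
Step 4: +1 fires, +4 burnt (F count now 1)
Step 5: +0 fires, +1 burnt (F count now 0)
Fire out after step 5
Initially T: 20, now '.': 29
Total burnt (originally-T cells now '.'): 19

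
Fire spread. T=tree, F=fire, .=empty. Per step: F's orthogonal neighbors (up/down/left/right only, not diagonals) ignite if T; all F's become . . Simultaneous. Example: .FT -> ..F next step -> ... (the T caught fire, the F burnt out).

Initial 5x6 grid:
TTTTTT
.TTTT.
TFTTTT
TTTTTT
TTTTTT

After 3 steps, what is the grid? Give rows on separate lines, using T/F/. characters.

Step 1: 4 trees catch fire, 1 burn out
  TTTTTT
  .FTTT.
  F.FTTT
  TFTTTT
  TTTTTT
Step 2: 6 trees catch fire, 4 burn out
  TFTTTT
  ..FTT.
  ...FTT
  F.FTTT
  TFTTTT
Step 3: 7 trees catch fire, 6 burn out
  F.FTTT
  ...FT.
  ....FT
  ...FTT
  F.FTTT

F.FTTT
...FT.
....FT
...FTT
F.FTTT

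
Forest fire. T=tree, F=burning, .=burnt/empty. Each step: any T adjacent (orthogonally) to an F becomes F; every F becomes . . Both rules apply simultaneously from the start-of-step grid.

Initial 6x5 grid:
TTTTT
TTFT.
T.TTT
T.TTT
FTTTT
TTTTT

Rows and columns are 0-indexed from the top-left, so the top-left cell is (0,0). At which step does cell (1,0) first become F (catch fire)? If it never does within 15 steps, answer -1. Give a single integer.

Step 1: cell (1,0)='T' (+7 fires, +2 burnt)
Step 2: cell (1,0)='F' (+8 fires, +7 burnt)
  -> target ignites at step 2
Step 3: cell (1,0)='.' (+6 fires, +8 burnt)
Step 4: cell (1,0)='.' (+3 fires, +6 burnt)
Step 5: cell (1,0)='.' (+1 fires, +3 burnt)
Step 6: cell (1,0)='.' (+0 fires, +1 burnt)
  fire out at step 6

2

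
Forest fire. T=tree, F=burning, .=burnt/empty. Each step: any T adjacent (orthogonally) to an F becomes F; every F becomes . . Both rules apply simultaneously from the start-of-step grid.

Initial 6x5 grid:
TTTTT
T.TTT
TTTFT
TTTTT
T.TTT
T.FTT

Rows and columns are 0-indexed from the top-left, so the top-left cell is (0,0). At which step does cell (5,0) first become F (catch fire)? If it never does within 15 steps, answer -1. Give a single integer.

Step 1: cell (5,0)='T' (+6 fires, +2 burnt)
Step 2: cell (5,0)='T' (+8 fires, +6 burnt)
Step 3: cell (5,0)='T' (+5 fires, +8 burnt)
Step 4: cell (5,0)='T' (+3 fires, +5 burnt)
Step 5: cell (5,0)='T' (+2 fires, +3 burnt)
Step 6: cell (5,0)='F' (+1 fires, +2 burnt)
  -> target ignites at step 6
Step 7: cell (5,0)='.' (+0 fires, +1 burnt)
  fire out at step 7

6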